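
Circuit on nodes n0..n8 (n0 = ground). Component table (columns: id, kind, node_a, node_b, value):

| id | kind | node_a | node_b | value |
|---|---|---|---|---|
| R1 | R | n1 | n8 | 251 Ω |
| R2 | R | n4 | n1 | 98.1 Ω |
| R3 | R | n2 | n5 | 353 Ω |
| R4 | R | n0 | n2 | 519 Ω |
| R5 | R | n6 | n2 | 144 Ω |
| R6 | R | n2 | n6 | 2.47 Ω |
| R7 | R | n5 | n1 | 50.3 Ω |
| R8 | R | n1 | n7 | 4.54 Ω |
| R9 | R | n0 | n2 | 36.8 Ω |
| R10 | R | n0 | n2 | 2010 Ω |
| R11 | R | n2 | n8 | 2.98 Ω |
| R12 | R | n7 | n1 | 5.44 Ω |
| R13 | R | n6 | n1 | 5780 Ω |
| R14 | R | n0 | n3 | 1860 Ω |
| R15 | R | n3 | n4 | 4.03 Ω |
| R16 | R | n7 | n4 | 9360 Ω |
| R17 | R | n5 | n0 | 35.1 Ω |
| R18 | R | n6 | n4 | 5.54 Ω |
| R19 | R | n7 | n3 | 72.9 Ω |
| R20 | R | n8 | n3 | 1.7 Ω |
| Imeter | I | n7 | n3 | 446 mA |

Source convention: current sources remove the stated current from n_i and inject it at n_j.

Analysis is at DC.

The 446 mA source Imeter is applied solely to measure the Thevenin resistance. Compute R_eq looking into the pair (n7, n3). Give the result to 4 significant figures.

R_eq = 28.31 Ω

MNA unknowns: 8 node voltages V₁..V_8
R1: Y=0.003984 on G[1,8]
R2: Y=0.01019 on G[4,1]
R3: Y=0.002833 on G[2,5]
R4: Y=0.001927 on G[0,2]
R5: Y=0.006944 on G[6,2]
R6: Y=0.4049 on G[2,6]
R7: Y=0.01988 on G[5,1]
R8: Y=0.2203 on G[1,7]
R9: Y=0.02717 on G[0,2]
R10: Y=0.0004975 on G[0,2]
R11: Y=0.3356 on G[2,8]
R12: Y=0.1838 on G[7,1]
R13: Y=0.0001730 on G[6,1]
R14: Y=0.0005376 on G[0,3]
R15: Y=0.2481 on G[3,4]
R16: Y=0.0001068 on G[7,4]
R17: Y=0.02849 on G[5,0]
R18: Y=0.1805 on G[6,4]
R19: Y=0.01372 on G[7,3]
R20: Y=0.5882 on G[8,3]
Imeter: z[7]−=0.446, z[3]+=0.446
solve → V1=-8.464, V2=2.943, V3=3.490, V4=2.989, V5=-3.123, V6=2.954, V7=-9.136, V8=3.241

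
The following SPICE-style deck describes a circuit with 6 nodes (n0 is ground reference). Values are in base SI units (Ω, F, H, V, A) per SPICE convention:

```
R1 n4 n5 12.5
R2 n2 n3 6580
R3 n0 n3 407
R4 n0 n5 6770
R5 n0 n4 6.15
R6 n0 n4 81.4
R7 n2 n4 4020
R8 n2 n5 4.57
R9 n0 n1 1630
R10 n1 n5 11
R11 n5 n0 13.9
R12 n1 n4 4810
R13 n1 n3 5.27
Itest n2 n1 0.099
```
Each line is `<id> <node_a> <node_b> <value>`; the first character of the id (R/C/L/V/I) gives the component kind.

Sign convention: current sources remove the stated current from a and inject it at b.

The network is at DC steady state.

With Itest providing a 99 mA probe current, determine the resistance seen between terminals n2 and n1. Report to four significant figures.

Apply KCL at each of the 5 non-ground nodes and solve the resulting linear system.
Node n1: branches {R9, R10, R12, R13, Itest} → V_1 = 1.025
Node n2: branches {R2, R7, R8, Itest} → V_2 = -0.4759
Node n3: branches {R2, R3, R13} → V_3 = 1.011
Node n4: branches {R1, R5, R6, R7, R12} → V_4 = -0.007473
Node n5: branches {R1, R4, R8, R10, R11} → V_5 = -0.02504

R_eq = 15.16 Ω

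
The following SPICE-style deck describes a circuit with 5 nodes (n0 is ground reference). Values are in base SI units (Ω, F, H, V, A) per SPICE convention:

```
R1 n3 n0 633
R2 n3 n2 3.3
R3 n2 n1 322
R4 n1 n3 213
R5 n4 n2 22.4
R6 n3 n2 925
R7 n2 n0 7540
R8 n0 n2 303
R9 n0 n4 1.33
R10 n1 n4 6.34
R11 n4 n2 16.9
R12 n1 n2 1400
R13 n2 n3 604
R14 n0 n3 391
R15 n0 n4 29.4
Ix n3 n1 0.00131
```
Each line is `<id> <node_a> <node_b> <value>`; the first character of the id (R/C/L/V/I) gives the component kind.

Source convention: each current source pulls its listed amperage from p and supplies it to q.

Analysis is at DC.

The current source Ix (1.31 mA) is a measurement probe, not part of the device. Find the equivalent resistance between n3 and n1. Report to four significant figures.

R_eq = 16.16 Ω

MNA unknowns: 4 node voltages V₁..V_4
R1: Y=0.001580 on G[3,0]
R2: Y=0.3030 on G[3,2]
R3: Y=0.003106 on G[2,1]
R4: Y=0.004695 on G[1,3]
R5: Y=0.04464 on G[4,2]
R6: Y=0.001081 on G[3,2]
R7: Y=0.0001326 on G[2,0]
R8: Y=0.003300 on G[0,2]
R9: Y=0.7519 on G[0,4]
R10: Y=0.1577 on G[1,4]
R11: Y=0.05917 on G[4,2]
R12: Y=0.0007143 on G[1,2]
R13: Y=0.001656 on G[2,3]
R14: Y=0.002558 on G[0,3]
R15: Y=0.03401 on G[0,4]
Ix: z[3]−=0.00131, z[1]+=0.00131
solve → V1=0.007371, V2=-0.01002, V3=-0.01380, V4=0.0001164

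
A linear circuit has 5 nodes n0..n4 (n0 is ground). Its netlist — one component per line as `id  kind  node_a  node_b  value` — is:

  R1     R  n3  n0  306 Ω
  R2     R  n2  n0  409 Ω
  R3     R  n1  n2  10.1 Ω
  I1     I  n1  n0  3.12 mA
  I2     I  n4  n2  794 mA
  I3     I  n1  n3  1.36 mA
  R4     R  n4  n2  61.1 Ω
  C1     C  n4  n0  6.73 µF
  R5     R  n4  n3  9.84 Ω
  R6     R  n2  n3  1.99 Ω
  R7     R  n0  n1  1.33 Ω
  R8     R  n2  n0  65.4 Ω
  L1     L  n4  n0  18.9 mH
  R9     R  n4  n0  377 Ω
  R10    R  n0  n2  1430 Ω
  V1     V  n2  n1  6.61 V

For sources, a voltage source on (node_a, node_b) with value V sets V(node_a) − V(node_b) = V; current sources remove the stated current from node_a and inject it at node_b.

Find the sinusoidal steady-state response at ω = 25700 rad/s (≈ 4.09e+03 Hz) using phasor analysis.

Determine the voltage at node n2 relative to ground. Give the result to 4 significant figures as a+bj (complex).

Apply KCL at each of the 4 non-ground nodes and solve the resulting linear system.
Node n1: branches {R3, I1, I3, R7, V1} → V_1 = -0.05180+0.06849j
Node n2: branches {R2, R3, I2, R4, R6, R8, R10, V1} → V_2 = 6.558+0.06849j
Node n3: branches {R1, I3, R5, R6} → V_3 = 5.374+0.1563j
Node n4: branches {I2, R4, C1, R5, L1, R9} → V_4 = -0.3209+0.5956j
Source currents: i(V1)=-0.6889+0.05150j

6.558+0.06849j V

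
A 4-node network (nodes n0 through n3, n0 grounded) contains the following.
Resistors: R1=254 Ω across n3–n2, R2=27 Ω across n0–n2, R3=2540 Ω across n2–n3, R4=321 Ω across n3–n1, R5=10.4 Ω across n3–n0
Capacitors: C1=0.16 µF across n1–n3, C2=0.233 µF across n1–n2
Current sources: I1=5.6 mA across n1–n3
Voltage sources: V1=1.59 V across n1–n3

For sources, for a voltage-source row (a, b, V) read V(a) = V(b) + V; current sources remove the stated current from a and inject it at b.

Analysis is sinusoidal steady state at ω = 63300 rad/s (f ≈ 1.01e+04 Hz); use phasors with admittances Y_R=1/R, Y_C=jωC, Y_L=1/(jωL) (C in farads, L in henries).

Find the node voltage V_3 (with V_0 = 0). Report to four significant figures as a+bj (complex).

-0.08131-0.1713j V

Apply KCL at each of the 3 non-ground nodes and solve the resulting linear system.
Node n1: branches {C1, I1, C2, R4, V1} → V_1 = 1.509-0.1713j
Node n2: branches {R1, R2, C2, R3} → V_2 = 0.2111+0.4447j
Node n3: branches {R1, C1, I1, R3, R4, R5, V1} → V_3 = -0.08131-0.1713j
Source currents: i(V1)=-0.01964-0.03524j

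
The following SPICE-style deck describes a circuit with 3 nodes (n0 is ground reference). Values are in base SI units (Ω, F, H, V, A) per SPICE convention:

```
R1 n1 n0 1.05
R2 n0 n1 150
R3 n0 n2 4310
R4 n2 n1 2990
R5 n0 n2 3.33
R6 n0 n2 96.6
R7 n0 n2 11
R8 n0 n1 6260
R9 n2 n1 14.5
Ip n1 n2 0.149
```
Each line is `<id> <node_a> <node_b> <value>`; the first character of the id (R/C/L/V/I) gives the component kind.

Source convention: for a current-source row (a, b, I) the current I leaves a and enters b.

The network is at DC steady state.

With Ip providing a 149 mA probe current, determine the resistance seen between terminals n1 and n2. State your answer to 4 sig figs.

Apply KCL at each of the 2 non-ground nodes and solve the resulting linear system.
Node n1: branches {R1, R2, R4, R8, R9, Ip} → V_1 = -0.1248
Node n2: branches {R3, R4, R5, R6, R7, R9, Ip} → V_2 = 0.2979

R_eq = 2.837 Ω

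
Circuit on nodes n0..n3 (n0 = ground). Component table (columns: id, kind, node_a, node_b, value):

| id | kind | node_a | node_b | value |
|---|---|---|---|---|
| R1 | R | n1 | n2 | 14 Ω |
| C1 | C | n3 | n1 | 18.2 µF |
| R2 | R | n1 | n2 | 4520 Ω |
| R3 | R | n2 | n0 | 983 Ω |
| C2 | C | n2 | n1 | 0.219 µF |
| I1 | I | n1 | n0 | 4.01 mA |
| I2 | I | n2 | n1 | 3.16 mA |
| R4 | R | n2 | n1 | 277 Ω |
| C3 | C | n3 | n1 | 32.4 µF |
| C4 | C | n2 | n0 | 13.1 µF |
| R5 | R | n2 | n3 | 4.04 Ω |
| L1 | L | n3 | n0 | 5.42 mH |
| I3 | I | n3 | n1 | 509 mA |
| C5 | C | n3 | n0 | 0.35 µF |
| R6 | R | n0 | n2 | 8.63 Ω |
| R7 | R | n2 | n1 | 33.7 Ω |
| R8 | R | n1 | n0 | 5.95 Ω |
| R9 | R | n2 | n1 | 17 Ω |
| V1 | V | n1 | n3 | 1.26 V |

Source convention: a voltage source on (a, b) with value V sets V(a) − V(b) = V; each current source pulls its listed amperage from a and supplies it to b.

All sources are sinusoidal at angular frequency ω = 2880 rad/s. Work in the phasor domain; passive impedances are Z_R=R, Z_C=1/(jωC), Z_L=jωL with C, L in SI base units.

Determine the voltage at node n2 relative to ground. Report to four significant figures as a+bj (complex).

-0.3818-0.1229j V

Element admittances at ω=2880 rad/s:
  Y(R1) = 0.07143+0.000j S between n1,n2
  Y(C1) = 0.000+0.05242j S between n3,n1
  Y(R2) = 0.0002212+0.000j S between n1,n2
  Y(R3) = 0.001017+0.000j S between n2,n0
  Y(C2) = 0.000+0.0006307j S between n2,n1
  I1: injects 0.00401 A into n0 (from n1)
  I2: injects 0.00316 A into n1 (from n2)
  Y(R4) = 0.003610+0.000j S between n2,n1
  Y(C3) = 0.000+0.09331j S between n3,n1
  Y(C4) = 0.000+0.03773j S between n2,n0
  Y(R5) = 0.2475+0.000j S between n2,n3
  Y(L1) = 0.000-0.06406j S between n3,n0
  I3: injects 0.509 A into n1 (from n3)
  Y(C5) = 0.000+0.001008j S between n3,n0
  Y(R6) = 0.1159+0.000j S between n0,n2
  Y(R7) = 0.02967+0.000j S between n2,n1
  Y(R8) = 0.1681+0.000j S between n1,n0
  Y(R9) = 0.05882+0.000j S between n2,n1
  V1: constraint V(n1)−V(n3) = 1.26
Assemble and solve the 4×4 MNA system:
  V(n1)=0.2868-0.1939j  V(n2)=-0.3818-0.1229j  V(n3)=-0.9732-0.1939j
  i(V1)=0.3504-0.1398j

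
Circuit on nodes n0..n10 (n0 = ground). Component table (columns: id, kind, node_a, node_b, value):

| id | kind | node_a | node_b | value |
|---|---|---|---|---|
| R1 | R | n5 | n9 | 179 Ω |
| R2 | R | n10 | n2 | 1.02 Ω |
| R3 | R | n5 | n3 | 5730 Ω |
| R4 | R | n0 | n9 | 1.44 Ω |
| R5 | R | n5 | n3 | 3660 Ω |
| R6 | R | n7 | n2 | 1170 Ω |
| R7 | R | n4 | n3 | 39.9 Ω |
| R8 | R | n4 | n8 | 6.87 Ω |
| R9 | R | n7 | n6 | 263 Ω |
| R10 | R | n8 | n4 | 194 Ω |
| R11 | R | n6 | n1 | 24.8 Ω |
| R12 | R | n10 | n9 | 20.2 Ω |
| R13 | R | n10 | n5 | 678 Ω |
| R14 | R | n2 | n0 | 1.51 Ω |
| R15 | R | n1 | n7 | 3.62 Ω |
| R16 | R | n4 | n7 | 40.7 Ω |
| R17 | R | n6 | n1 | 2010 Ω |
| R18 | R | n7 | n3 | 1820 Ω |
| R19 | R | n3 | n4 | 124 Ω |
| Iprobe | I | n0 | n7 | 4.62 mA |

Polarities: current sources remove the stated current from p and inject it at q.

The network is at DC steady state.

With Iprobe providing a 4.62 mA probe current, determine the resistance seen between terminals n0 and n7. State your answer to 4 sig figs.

R_eq = 792.1 Ω

Apply KCL at each of the 10 non-ground nodes and solve the resulting linear system.
Node n1: branches {R11, R15, R17} → V_1 = 3.659
Node n2: branches {R2, R6, R14} → V_2 = 0.004946
Node n3: branches {R3, R5, R7, R18, R19} → V_3 = 3.557
Node n4: branches {R7, R8, R10, R16, R19} → V_4 = 3.601
Node n5: branches {R1, R3, R5, R13} → V_5 = 0.2145
Node n6: branches {R9, R11, R17} → V_6 = 3.659
Node n7: branches {R6, R9, R15, R16, R18, Iprobe} → V_7 = 3.659
Node n8: branches {R8, R10} → V_8 = 3.601
Node n9: branches {R1, R4, R12} → V_9 = 0.001936
Node n10: branches {R2, R12, R13} → V_10 = 0.005101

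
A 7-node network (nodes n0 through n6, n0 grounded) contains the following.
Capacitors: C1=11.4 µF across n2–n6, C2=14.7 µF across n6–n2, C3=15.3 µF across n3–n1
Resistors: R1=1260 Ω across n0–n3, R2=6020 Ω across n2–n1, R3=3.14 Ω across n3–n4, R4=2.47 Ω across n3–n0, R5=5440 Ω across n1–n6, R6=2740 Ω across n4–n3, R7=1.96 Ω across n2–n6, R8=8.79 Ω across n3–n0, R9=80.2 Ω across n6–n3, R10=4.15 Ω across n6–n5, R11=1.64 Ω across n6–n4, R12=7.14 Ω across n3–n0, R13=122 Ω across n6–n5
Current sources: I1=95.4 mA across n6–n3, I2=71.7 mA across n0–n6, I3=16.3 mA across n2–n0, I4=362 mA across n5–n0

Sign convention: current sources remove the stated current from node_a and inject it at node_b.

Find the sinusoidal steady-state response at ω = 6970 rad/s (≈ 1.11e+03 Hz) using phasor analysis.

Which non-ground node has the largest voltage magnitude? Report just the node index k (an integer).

5

MNA unknowns: 6 node voltages V₁..V_6
C1: Y=0.000+0.07946j on G[2,6]
R1: Y=0.0007937+0.000j on G[0,3]
R2: Y=0.0001661+0.000j on G[2,1]
R3: Y=0.3185+0.000j on G[3,4]
C2: Y=0.000+0.1025j on G[6,2]
R4: Y=0.4049+0.000j on G[3,0]
R5: Y=0.0001838+0.000j on G[1,6]
R6: Y=0.0003650+0.000j on G[4,3]
R7: Y=0.5102+0.000j on G[2,6]
R8: Y=0.1138+0.000j on G[3,0]
I1: z[6]−=0.0954, z[3]+=0.0954
R9: Y=0.01247+0.000j on G[6,3]
R10: Y=0.2410+0.000j on G[6,5]
I2: z[0]−=0.0717, z[6]+=0.0717
R11: Y=0.6098+0.000j on G[6,4]
R12: Y=0.1401+0.000j on G[3,0]
R13: Y=0.008197+0.000j on G[6,5]
C3: Y=0.000+0.1066j on G[3,1]
I3: z[2]−=0.0163, z[0]+=0.0163
I4: z[5]−=0.362, z[0]+=0.362
solve → V1=-0.4649+0.005980j, V2=-2.302+0.009918j, V3=-0.4649+0.000j, V4=-1.653+1.317e-06j, V5=-3.727+2.006e-06j, V6=-2.274+2.006e-06j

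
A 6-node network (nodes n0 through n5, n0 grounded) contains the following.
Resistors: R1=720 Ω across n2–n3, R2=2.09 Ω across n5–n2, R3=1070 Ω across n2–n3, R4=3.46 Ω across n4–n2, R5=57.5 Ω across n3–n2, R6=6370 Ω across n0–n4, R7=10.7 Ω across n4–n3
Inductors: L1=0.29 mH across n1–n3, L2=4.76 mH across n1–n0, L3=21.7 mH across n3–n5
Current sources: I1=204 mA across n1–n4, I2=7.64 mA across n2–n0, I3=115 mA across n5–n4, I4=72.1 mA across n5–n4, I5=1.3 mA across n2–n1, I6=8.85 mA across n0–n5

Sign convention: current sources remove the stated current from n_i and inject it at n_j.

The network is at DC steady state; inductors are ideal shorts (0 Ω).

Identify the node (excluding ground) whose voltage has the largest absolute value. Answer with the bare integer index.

4

MNA unknowns: 5 node voltages V₁..V_5 plus 3 source currents (L1, L2, L3)
R1: Y=0.001389 on G[2,3]
R2: Y=0.4785 on G[5,2]
L1: row V1−V3=0, i_L1 at 1,3
R3: Y=0.0009346 on G[2,3]
R4: Y=0.2890 on G[4,2]
I1: z[1]−=0.204, z[4]+=0.204
I2: z[2]−=0.00764, z[0]+=0.00764
R5: Y=0.01739 on G[3,2]
L2: row V1−V0=0, i_L2 at 1,0
I3: z[5]−=0.115, z[4]+=0.115
R6: Y=0.0001570 on G[0,4]
I4: z[5]−=0.0721, z[4]+=0.0721
L3: row V3−V5=0, i_L3 at 3,5
R7: Y=0.09346 on G[4,3]
I5: z[2]−=0.0013, z[1]+=0.0013
I6: z[0]−=0.00885, z[5]+=0.00885
solve → V1=0.000, V2=0.5036, V3=0.000, V4=1.402, V5=0.000
aux → i_L1=-0.2037, i_L2=0.0009898, i_L3=-0.06269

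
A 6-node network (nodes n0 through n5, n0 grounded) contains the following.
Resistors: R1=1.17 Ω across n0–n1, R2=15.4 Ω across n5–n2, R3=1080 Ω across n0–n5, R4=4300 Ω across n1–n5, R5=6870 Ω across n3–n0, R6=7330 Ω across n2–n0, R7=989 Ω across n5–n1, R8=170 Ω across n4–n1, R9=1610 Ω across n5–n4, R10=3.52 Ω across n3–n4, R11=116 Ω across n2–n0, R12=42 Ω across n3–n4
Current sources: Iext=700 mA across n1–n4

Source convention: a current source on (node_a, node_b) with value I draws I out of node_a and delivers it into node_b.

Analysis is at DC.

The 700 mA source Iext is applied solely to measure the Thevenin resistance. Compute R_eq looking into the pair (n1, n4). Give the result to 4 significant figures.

Element admittances at DC:
  Y(R1) = 0.8547 S between n0,n1
  Y(R2) = 0.06494 S between n5,n2
  Y(R3) = 0.0009259 S between n0,n5
  Y(R4) = 0.0002326 S between n1,n5
  Y(R5) = 0.0001456 S between n3,n0
  Y(R6) = 0.0001364 S between n2,n0
  Y(R7) = 0.001011 S between n5,n1
  Y(R8) = 0.005882 S between n4,n1
  Y(R9) = 0.0006211 S between n5,n4
  Y(R10) = 0.2841 S between n3,n4
  Y(R11) = 0.008621 S between n2,n0
  Y(R12) = 0.02381 S between n3,n4
  Iext: injects 0.7 A into n4 (from n1)
Assemble and solve the 5×5 MNA system:
  V(n1)=-0.08115  V(n2)=5.502  V(n3)=105.7  V(n4)=105.8  V(n5)=6.244

R_eq = 151.2 Ω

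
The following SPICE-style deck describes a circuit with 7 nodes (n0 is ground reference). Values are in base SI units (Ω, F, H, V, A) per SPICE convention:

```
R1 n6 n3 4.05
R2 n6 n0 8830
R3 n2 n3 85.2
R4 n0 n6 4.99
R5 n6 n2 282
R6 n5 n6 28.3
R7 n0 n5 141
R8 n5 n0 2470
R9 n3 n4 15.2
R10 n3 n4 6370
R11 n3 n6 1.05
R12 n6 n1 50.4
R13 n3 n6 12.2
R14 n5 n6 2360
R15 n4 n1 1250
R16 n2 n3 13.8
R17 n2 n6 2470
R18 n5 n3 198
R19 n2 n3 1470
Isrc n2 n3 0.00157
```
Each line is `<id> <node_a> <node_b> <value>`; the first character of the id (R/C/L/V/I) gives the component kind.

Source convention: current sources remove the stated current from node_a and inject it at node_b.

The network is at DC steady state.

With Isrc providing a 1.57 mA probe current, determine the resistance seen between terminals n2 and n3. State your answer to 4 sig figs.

Element admittances at DC:
  Y(R1) = 0.2469 S between n6,n3
  Y(R2) = 0.0001133 S between n6,n0
  Y(R3) = 0.01174 S between n2,n3
  Y(R4) = 0.2004 S between n0,n6
  Y(R5) = 0.003546 S between n6,n2
  Y(R6) = 0.03534 S between n5,n6
  Y(R7) = 0.007092 S between n0,n5
  Y(R8) = 0.0004049 S between n5,n0
  Y(R9) = 0.06579 S between n3,n4
  Y(R10) = 0.0001570 S between n3,n4
  Y(R11) = 0.9524 S between n3,n6
  Y(R12) = 0.01984 S between n6,n1
  Y(R13) = 0.08197 S between n3,n6
  Y(R14) = 0.0004237 S between n5,n6
  Y(R15) = 0.0008000 S between n4,n1
  Y(R16) = 0.07246 S between n2,n3
  Y(R17) = 0.0004049 S between n2,n6
  Y(R18) = 0.005051 S between n5,n3
  Y(R19) = 0.0006803 S between n2,n3
  Isrc: injects 0.00157 A into n3 (from n2)
Assemble and solve the 6×6 MNA system:
  V(n1)=1.868e-06  V(n2)=-0.01762  V(n3)=5.391e-05  V(n4)=5.329e-05  V(n5)=5.485e-06  V(n6)=-2.051e-07

R_eq = 11.26 Ω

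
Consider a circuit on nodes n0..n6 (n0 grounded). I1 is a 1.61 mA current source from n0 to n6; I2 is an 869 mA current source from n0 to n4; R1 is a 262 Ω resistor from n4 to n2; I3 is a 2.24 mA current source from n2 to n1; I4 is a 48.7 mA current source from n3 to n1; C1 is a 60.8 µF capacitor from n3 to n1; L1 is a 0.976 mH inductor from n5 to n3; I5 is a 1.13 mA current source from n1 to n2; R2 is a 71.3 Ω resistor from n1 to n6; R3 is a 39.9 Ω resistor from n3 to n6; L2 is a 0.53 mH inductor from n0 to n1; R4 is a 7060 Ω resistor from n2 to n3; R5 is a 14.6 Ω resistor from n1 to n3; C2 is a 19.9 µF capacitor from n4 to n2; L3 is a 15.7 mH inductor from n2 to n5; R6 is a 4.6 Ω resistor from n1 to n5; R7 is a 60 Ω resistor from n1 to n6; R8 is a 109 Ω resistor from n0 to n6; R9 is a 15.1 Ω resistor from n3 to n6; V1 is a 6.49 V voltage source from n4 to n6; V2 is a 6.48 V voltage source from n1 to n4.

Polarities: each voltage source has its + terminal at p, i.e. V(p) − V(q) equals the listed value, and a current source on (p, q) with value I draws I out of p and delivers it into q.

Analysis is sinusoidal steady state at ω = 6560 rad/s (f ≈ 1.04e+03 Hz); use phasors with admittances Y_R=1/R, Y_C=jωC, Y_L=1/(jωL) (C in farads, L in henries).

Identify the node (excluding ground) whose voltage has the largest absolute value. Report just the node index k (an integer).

6

MNA unknowns: 6 node voltages V₁..V_6 plus 2 source currents (V1, V2)
I1: z[0]−=0.00161, z[6]+=0.00161
I2: z[0]−=0.869, z[4]+=0.869
R1: Y=0.003817+0.000j on G[4,2]
I3: z[2]−=0.00224, z[1]+=0.00224
I4: z[3]−=0.0487, z[1]+=0.0487
C1: Y=0.000+0.3988j on G[3,1]
L1: Y=0.000-0.1562j on G[5,3]
I5: z[1]−=0.00113, z[2]+=0.00113
R2: Y=0.01403+0.000j on G[1,6]
R3: Y=0.02506+0.000j on G[3,6]
L2: Y=0.000-0.2876j on G[0,1]
R4: Y=0.0001416+0.000j on G[2,3]
R5: Y=0.06849+0.000j on G[1,3]
C2: Y=0.000+0.1305j on G[4,2]
L3: Y=0.000-0.009709j on G[2,5]
R6: Y=0.2174+0.000j on G[1,5]
R7: Y=0.01667+0.000j on G[1,6]
R8: Y=0.009174+0.000j on G[0,6]
R9: Y=0.06623+0.000j on G[3,6]
V1: row V4−V6=6.49, i_V1 at 4,6
V2: row V1−V4=6.48, i_V2 at 1,4
solve → V1=0.1096+3.437j, V2=-6.910+3.266j, V3=-1.804+6.003j, V4=-6.370+3.437j, V5=0.4556+5.390j, V6=-12.86+3.437j
aux → i_V1=-1.527-0.2027j, i_V2=-2.416-0.1316j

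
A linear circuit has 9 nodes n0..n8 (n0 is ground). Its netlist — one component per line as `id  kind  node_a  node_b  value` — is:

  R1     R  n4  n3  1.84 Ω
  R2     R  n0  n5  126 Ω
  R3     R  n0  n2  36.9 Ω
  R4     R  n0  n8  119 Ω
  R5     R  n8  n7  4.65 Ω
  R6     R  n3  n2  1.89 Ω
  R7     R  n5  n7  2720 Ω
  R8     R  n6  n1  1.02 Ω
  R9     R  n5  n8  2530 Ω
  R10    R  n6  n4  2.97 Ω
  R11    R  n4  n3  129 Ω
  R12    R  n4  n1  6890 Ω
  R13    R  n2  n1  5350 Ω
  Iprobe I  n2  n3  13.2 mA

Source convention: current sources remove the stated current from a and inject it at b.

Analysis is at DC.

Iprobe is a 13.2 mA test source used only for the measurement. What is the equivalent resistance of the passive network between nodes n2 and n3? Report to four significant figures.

R_eq = 1.889 Ω

Apply KCL at each of the 8 non-ground nodes and solve the resulting linear system.
Node n1: branches {R8, R12, R13} → V_1 = 0.02491
Node n2: branches {R3, R6, R13, Iprobe} → V_2 = 0.000
Node n3: branches {R1, R6, R11, Iprobe} → V_3 = 0.02494
Node n4: branches {R1, R10, R11, R12} → V_4 = 0.02493
Node n5: branches {R2, R7, R9} → V_5 = 0.000
Node n6: branches {R8, R10} → V_6 = 0.02492
Node n7: branches {R5, R7} → V_7 = 0.000
Node n8: branches {R4, R5, R9} → V_8 = 0.000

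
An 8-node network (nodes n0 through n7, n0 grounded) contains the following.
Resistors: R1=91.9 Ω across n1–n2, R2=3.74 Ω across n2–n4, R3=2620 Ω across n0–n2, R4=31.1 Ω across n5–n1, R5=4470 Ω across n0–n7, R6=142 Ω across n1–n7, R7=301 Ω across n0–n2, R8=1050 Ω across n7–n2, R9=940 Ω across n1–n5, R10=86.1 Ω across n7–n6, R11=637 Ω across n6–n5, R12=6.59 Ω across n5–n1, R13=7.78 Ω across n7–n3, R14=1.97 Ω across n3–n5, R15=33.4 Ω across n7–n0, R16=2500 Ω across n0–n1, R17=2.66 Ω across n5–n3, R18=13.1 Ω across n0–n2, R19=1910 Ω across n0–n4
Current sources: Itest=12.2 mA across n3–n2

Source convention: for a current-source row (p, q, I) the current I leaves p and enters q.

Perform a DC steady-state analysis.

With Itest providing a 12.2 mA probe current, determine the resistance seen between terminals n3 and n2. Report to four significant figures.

MNA unknowns: 7 node voltages V₁..V_7
R1: Y=0.01088 on G[1,2]
R2: Y=0.2674 on G[2,4]
R3: Y=0.0003817 on G[0,2]
R4: Y=0.03215 on G[5,1]
R5: Y=0.0002237 on G[0,7]
R6: Y=0.007042 on G[1,7]
R7: Y=0.003322 on G[0,2]
R8: Y=0.0009524 on G[7,2]
R9: Y=0.001064 on G[1,5]
R10: Y=0.01161 on G[7,6]
R11: Y=0.001570 on G[6,5]
R12: Y=0.1517 on G[5,1]
R13: Y=0.1285 on G[7,3]
R14: Y=0.5076 on G[3,5]
R15: Y=0.02994 on G[7,0]
R16: Y=0.0004000 on G[0,1]
R17: Y=0.3759 on G[5,3]
R18: Y=0.07634 on G[0,2]
R19: Y=0.0005236 on G[0,4]
Itest: z[3]−=0.0122, z[2]+=0.0122
solve → V1=-0.2833, V2=0.09607, V3=-0.3125, V4=0.09588, V5=-0.3074, V6=-0.2593, V7=-0.2528

R_eq = 33.49 Ω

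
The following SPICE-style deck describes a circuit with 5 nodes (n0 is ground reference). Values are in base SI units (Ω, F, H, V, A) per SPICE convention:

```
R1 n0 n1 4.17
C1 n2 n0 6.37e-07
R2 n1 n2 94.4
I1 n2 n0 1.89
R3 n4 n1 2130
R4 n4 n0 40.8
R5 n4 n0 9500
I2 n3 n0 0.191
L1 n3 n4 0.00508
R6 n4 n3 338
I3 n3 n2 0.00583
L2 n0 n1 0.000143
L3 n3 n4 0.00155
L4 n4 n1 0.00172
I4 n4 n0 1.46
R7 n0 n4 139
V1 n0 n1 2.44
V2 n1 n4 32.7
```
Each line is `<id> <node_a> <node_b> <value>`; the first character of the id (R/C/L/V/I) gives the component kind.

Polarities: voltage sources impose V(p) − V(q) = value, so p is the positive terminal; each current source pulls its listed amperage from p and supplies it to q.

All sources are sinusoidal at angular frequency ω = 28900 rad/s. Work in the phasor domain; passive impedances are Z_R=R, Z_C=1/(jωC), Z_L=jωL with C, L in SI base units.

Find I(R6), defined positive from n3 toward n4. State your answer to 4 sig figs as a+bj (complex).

Element admittances at ω=28900 rad/s:
  Y(R1) = 0.2398+0.000j S between n0,n1
  Y(C1) = 0.000+0.01841j S between n2,n0
  Y(R2) = 0.01059+0.000j S between n1,n2
  I1: injects 1.89 A into n0 (from n2)
  Y(R3) = 0.0004695+0.000j S between n4,n1
  Y(R4) = 0.02451+0.000j S between n4,n0
  Y(R5) = 0.0001053+0.000j S between n4,n0
  I2: injects 0.191 A into n0 (from n3)
  Y(L1) = 0.000-0.006811j S between n3,n4
  Y(R6) = 0.002959+0.000j S between n4,n3
  I3: injects 0.00583 A into n2 (from n3)
  Y(L2) = 0.000-0.2420j S between n0,n1
  Y(L3) = 0.000-0.02232j S between n3,n4
  Y(L4) = 0.000-0.02012j S between n4,n1
  I4: injects 1.46 A into n0 (from n4)
  Y(R7) = 0.007194+0.000j S between n0,n4
  V1: constraint V(n0)−V(n1) = 2.44
  V2: constraint V(n1)−V(n4) = 32.7
Assemble and solve the 6×6 MNA system:
  V(n1)=-2.440+0.000j  V(n2)=-44.85+77.94j  V(n3)=-35.82-6.687j  V(n4)=-35.14+0.000j
  i(V1)=0.4032-0.2353j  i(V2)=0.5237+0.6578j

-0.002009-0.01978j A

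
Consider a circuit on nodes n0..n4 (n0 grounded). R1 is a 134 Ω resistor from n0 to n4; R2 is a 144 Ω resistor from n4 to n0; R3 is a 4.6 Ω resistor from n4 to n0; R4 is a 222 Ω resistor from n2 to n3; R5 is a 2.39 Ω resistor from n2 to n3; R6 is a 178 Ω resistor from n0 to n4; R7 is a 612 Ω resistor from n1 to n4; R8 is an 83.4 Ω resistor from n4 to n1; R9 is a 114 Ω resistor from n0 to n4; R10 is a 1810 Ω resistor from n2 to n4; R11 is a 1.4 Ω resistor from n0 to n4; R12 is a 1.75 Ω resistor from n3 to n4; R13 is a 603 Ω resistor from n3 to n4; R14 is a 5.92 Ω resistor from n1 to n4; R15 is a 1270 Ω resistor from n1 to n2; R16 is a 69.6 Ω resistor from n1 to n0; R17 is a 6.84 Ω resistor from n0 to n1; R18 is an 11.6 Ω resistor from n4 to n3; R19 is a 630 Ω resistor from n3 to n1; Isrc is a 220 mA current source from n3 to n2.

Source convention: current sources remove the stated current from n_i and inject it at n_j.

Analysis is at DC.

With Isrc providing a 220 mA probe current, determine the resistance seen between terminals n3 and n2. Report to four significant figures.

R_eq = 2.357 Ω

MNA unknowns: 4 node voltages V₁..V_4
R1: Y=0.007463 on G[0,4]
R2: Y=0.006944 on G[4,0]
R3: Y=0.2174 on G[4,0]
R4: Y=0.004505 on G[2,3]
R5: Y=0.4184 on G[2,3]
R6: Y=0.005618 on G[0,4]
R7: Y=0.001634 on G[1,4]
R8: Y=0.01199 on G[4,1]
R9: Y=0.008772 on G[0,4]
R10: Y=0.0005525 on G[2,4]
R11: Y=0.7143 on G[0,4]
R12: Y=0.5714 on G[3,4]
R13: Y=0.001658 on G[3,4]
R14: Y=0.1689 on G[1,4]
R15: Y=0.0007874 on G[1,2]
R16: Y=0.01437 on G[1,0]
R17: Y=0.1462 on G[0,1]
R18: Y=0.08621 on G[4,3]
R19: Y=0.001587 on G[3,1]
Isrc: z[3]−=0.22, z[2]+=0.22
solve → V1=0.001078, V2=0.5173, V3=-0.001225, V4=-0.0001802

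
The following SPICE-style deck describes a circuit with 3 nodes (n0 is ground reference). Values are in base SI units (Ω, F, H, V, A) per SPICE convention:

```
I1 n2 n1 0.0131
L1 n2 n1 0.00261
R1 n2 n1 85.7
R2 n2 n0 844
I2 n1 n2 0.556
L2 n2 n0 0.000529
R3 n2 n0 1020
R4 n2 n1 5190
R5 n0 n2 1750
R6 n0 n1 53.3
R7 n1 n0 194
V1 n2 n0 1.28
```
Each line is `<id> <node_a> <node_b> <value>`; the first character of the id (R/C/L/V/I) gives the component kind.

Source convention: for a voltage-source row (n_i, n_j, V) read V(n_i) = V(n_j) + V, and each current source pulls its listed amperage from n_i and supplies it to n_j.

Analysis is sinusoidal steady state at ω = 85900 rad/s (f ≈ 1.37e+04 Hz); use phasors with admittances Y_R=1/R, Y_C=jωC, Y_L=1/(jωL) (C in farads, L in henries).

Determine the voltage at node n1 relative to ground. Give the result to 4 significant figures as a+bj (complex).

Element admittances at ω=85900 rad/s:
  I1: injects 0.0131 A into n1 (from n2)
  Y(L1) = 0.000-0.004460j S between n2,n1
  Y(R1) = 0.01167+0.000j S between n2,n1
  Y(R2) = 0.001185+0.000j S between n2,n0
  I2: injects 0.556 A into n2 (from n1)
  Y(L2) = 0.000-0.02201j S between n2,n0
  Y(R3) = 0.0009804+0.000j S between n2,n0
  Y(R4) = 0.0001927+0.000j S between n2,n1
  Y(R5) = 0.0005714+0.000j S between n0,n2
  Y(R6) = 0.01876+0.000j S between n0,n1
  Y(R7) = 0.005155+0.000j S between n1,n0
  V1: constraint V(n2)−V(n0) = 1.28
Assemble and solve the 3×3 MNA system:
  V(n1)=-14.50-1.968j  V(n2)=1.280+0.000j
  i(V1)=0.3434+0.07523j

-14.50-1.968j V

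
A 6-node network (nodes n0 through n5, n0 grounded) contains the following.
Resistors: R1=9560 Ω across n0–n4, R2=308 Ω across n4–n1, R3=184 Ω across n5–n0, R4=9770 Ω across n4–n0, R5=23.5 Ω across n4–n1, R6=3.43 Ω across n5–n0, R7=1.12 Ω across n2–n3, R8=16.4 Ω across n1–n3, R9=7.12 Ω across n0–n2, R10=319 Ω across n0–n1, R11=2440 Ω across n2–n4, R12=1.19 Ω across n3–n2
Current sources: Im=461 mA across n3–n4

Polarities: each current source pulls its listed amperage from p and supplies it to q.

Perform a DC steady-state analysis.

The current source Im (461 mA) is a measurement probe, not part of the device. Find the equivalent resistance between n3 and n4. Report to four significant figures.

R_eq = 36.61 Ω

Element admittances at DC:
  Y(R1) = 0.0001046 S between n0,n4
  Y(R2) = 0.003247 S between n4,n1
  Y(R3) = 0.005435 S between n5,n0
  Y(R4) = 0.0001024 S between n4,n0
  Y(R5) = 0.04255 S between n4,n1
  Y(R6) = 0.2915 S between n5,n0
  Y(R7) = 0.8929 S between n2,n3
  Y(R8) = 0.06098 S between n1,n3
  Y(R9) = 0.1404 S between n0,n2
  Y(R10) = 0.003135 S between n0,n1
  Y(R11) = 0.0004098 S between n2,n4
  Y(R12) = 0.8403 S between n3,n2
  Im: injects 0.461 A into n4 (from n3)
Assemble and solve the 5×5 MNA system:
  V(n1)=6.843  V(n2)=-0.1773  V(n3)=-0.1957  V(n4)=16.68  V(n5)=0.000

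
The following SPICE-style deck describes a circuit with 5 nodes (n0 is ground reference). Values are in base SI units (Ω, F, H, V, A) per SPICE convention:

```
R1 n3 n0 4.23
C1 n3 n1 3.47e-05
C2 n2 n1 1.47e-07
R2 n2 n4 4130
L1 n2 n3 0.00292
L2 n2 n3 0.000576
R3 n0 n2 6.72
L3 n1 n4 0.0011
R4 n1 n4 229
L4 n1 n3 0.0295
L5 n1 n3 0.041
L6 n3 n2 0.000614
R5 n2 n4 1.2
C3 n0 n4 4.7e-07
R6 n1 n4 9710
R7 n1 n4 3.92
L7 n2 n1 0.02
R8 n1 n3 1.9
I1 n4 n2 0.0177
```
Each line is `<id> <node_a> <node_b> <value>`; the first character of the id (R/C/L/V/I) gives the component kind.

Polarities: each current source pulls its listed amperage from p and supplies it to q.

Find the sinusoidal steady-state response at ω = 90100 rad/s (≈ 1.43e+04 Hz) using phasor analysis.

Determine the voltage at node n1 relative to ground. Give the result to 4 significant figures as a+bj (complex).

Apply KCL at each of the 4 non-ground nodes and solve the resulting linear system.
Node n1: branches {C1, C2, L3, R4, L4, L5, R6, R7, L7, R8} → V_1 = -0.005190+0.0007541j
Node n2: branches {C2, R2, L1, L2, R3, L6, R5, L7, I1} → V_2 = 0.009151+0.002474j
Node n3: branches {R1, C1, L1, L2, L4, L5, L6, R8} → V_3 = -0.005327+0.0002996j
Node n4: branches {R2, L3, R4, R5, C3, R6, R7, I1} → V_4 = -0.01037+0.002420j

-0.005190+0.0007541j V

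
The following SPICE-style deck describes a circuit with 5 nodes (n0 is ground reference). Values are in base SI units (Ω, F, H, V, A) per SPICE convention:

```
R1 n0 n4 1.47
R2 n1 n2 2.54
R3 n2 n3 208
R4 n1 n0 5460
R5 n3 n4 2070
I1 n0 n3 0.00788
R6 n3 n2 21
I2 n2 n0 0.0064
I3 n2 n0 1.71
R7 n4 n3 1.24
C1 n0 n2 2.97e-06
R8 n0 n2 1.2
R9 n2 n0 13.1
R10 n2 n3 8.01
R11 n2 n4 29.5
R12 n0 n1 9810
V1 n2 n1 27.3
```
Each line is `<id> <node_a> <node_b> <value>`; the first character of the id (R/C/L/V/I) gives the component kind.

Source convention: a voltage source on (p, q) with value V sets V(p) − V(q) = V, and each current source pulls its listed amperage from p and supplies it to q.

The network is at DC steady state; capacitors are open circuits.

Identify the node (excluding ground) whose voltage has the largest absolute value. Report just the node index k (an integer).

Element admittances at DC:
  Y(R1) = 0.6803 S between n0,n4
  Y(R2) = 0.3937 S between n1,n2
  Y(R3) = 0.004808 S between n2,n3
  Y(R4) = 0.0001832 S between n1,n0
  Y(R5) = 0.0004831 S between n3,n4
  I1: injects 0.00788 A into n3 (from n0)
  Y(R6) = 0.04762 S between n3,n2
  I2: injects 0.0064 A into n0 (from n2)
  I3: injects 1.71 A into n0 (from n2)
  Y(R7) = 0.8065 S between n4,n3
  Y(C1) = 0.000 S between n0,n2
  Y(R8) = 0.8333 S between n0,n2
  Y(R9) = 0.07634 S between n2,n0
  Y(R10) = 0.1248 S between n2,n3
  Y(R11) = 0.03390 S between n2,n4
  Y(R12) = 0.0001019 S between n0,n1
  V1: constraint V(n2)−V(n1) = 27.3
Assemble and solve the 5×5 MNA system:
  V(n1)=-28.92  V(n2)=-1.622  V(n3)=-0.5552  V(n4)=-0.3307
  i(V1)=-10.76

1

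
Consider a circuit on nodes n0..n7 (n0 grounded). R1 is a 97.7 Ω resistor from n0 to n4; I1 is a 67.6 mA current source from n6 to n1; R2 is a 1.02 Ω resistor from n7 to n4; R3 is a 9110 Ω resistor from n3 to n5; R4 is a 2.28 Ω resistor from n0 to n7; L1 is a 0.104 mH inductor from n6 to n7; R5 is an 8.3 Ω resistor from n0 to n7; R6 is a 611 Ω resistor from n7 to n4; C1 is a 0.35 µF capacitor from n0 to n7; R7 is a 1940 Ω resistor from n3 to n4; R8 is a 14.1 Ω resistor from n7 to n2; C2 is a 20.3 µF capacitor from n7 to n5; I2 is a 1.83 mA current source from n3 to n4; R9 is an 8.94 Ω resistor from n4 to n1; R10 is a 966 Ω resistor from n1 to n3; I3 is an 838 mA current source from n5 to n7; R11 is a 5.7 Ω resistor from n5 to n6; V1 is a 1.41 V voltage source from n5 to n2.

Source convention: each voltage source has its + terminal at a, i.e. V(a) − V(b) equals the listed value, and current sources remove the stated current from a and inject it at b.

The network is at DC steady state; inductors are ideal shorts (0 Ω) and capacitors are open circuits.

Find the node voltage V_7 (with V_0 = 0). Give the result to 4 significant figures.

MNA unknowns: 7 node voltages V₁..V_7 plus 2 source currents (L1, V1)
R1: Y=0.01024 on G[0,4]
I1: z[6]−=0.0676, z[1]+=0.0676
R2: Y=0.9804 on G[7,4]
R3: Y=0.0001098 on G[3,5]
R4: Y=0.4386 on G[0,7]
L1: row V6−V7=0, i_L1 at 6,7
R5: Y=0.1205 on G[0,7]
R6: Y=0.001637 on G[7,4]
C1: Y=0.000 on G[0,7]
R7: Y=0.0005155 on G[3,4]
R8: Y=0.07092 on G[7,2]
C2: Y=0.000 on G[7,5]
I2: z[3]−=0.00183, z[4]+=0.00183
R9: Y=0.1119 on G[4,1]
R10: Y=0.001035 on G[1,3]
I3: z[5]−=0.838, z[7]+=0.838
R11: Y=0.1754 on G[5,6]
V1: row V5−V2=1.41, i_V1 at 5,2
solve → V1=0.6569, V2=-4.406, V3=-0.8699, V4=0.06668, V5=-2.996, V6=-0.001221, V7=-0.001221
aux → i_L1=-0.5930, i_V1=-0.3124

-0.001221 V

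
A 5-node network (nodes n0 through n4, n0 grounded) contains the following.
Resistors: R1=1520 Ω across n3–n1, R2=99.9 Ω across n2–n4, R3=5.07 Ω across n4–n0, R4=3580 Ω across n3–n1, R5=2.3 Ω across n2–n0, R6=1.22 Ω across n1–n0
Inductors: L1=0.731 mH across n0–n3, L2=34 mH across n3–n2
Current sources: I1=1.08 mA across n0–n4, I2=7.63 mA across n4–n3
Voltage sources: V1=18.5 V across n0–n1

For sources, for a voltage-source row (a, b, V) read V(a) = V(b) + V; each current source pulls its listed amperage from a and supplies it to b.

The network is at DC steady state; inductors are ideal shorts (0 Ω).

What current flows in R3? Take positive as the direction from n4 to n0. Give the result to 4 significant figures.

MNA unknowns: 4 node voltages V₁..V_4 plus 3 source currents (L1, L2, V1)
R1: Y=0.0006579 on G[3,1]
R2: Y=0.01001 on G[2,4]
R3: Y=0.1972 on G[4,0]
L1: row V0−V3=0, i_L1 at 0,3
R4: Y=0.0002793 on G[3,1]
R5: Y=0.4348 on G[2,0]
I1: z[0]−=0.00108, z[4]+=0.00108
L2: row V3−V2=0, i_L2 at 3,2
I2: z[4]−=0.00763, z[3]+=0.00763
R6: Y=0.8197 on G[1,0]
V1: row V0−V1=18.5, i_V1 at 0,1
solve → V1=-18.50, V2=0.000, V3=0.000, V4=-0.03160
aux → i_L1=0.01003, i_L2=0.0003164, i_V1=-15.18

-0.006234 A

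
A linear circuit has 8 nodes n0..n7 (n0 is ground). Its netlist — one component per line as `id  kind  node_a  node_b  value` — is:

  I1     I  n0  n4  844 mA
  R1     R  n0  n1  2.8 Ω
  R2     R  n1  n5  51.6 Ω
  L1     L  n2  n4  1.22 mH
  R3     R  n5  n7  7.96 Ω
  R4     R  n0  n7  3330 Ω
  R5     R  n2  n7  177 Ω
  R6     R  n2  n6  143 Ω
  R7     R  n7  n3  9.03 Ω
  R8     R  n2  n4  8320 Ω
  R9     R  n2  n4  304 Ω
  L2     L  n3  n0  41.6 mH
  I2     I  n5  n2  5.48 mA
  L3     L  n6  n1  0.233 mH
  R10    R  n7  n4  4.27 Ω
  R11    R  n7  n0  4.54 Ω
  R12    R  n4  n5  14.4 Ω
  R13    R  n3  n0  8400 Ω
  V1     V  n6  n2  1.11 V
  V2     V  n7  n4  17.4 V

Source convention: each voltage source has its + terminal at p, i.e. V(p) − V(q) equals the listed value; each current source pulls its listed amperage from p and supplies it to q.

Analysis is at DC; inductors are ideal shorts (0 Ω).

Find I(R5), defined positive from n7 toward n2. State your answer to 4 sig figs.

0.09831 A

MNA unknowns: 7 node voltages V₁..V_7 plus 5 source currents (L1, L2, L3, V1, V2)
I1: z[0]−=0.844, z[4]+=0.844
R1: Y=0.3571 on G[0,1]
R2: Y=0.01938 on G[1,5]
L1: row V2−V4=0, i_L1 at 2,4
R3: Y=0.1256 on G[5,7]
R4: Y=0.0003003 on G[0,7]
R5: Y=0.005650 on G[2,7]
R6: Y=0.006993 on G[2,6]
R7: Y=0.1107 on G[7,3]
R8: Y=0.0001202 on G[2,4]
R9: Y=0.003289 on G[2,4]
L2: row V3−V0=0, i_L2 at 3,0
I2: z[5]−=0.00548, z[2]+=0.00548
L3: row V6−V1=0, i_L3 at 6,1
R10: Y=0.2342 on G[7,4]
R11: Y=0.2203 on G[7,0]
R12: Y=0.06944 on G[4,5]
R13: Y=0.0001190 on G[3,0]
V1: row V6−V2=1.11, i_V1 at 6,2
V2: row V7−V4=17.4, i_V2 at 7,4
solve → V1=-6.613, V2=-7.723, V3=0.000, V4=-7.723, V5=2.544, V6=-6.613, V7=9.677
aux → i_L1=2.643, i_L2=1.072, i_L3=-2.539, i_V1=2.532, i_V2=-8.275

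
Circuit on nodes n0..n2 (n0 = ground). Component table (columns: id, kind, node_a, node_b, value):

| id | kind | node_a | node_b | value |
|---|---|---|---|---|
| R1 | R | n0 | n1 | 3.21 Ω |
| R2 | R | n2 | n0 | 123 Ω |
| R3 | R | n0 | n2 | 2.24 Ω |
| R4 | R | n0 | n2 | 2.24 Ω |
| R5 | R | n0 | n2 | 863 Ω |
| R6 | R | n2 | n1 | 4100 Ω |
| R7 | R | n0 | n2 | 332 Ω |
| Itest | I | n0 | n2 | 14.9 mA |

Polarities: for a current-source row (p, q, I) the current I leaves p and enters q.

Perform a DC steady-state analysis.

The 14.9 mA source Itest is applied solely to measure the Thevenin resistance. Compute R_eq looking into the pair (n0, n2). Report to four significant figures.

R_eq = 1.104 Ω

Apply KCL at each of the 2 non-ground nodes and solve the resulting linear system.
Node n1: branches {R1, R6} → V_1 = 1.287e-05
Node n2: branches {R2, R3, R4, R5, R6, R7, Itest} → V_2 = 0.01646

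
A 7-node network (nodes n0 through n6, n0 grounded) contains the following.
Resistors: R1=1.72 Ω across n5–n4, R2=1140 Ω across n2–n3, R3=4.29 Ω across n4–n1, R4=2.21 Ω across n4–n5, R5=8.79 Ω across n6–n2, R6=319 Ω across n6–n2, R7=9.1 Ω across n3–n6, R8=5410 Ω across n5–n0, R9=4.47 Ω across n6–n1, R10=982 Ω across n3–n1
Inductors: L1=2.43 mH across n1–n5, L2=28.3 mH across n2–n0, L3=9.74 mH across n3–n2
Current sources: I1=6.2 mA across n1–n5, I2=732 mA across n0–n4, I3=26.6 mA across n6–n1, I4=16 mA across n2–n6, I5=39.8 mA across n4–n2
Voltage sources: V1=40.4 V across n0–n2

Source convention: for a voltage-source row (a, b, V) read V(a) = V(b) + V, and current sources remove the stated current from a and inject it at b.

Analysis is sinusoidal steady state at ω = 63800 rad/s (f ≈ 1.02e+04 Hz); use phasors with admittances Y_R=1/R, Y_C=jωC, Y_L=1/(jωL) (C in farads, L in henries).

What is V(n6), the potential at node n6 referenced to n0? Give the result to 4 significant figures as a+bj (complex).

-34.35+0.08152j V

MNA unknowns: 6 node voltages V₁..V_6 plus 1 source current (V1)
R1: Y=0.5814+0.000j on G[5,4]
L1: Y=0.000-0.006450j on G[1,5]
I1: z[1]−=0.0062, z[5]+=0.0062
I2: z[0]−=0.732, z[4]+=0.732
R2: Y=0.0008772+0.000j on G[2,3]
R3: Y=0.2331+0.000j on G[4,1]
L2: Y=0.000-0.0005539j on G[2,0]
I3: z[6]−=0.0266, z[1]+=0.0266
R4: Y=0.4525+0.000j on G[4,5]
R5: Y=0.1138+0.000j on G[6,2]
I4: z[2]−=0.016, z[6]+=0.016
R6: Y=0.003135+0.000j on G[6,2]
I5: z[4]−=0.0398, z[2]+=0.0398
R7: Y=0.1099+0.000j on G[3,6]
L3: Y=0.000-0.001609j on G[3,2]
R8: Y=0.0001848+0.000j on G[5,0]
R9: Y=0.2237+0.000j on G[6,1]
R10: Y=0.001018+0.000j on G[3,1]
V1: row V0−V2=40.4, i_V1 at 0,2
solve → V1=-31.12+0.08176j, V2=-40.40+0.000j, V3=-34.37+0.1678j, V4=-28.11+0.1653j, V5=-28.10+0.1842j, V6=-34.35+0.08152j
aux → i_V1=-0.7372+0.02241j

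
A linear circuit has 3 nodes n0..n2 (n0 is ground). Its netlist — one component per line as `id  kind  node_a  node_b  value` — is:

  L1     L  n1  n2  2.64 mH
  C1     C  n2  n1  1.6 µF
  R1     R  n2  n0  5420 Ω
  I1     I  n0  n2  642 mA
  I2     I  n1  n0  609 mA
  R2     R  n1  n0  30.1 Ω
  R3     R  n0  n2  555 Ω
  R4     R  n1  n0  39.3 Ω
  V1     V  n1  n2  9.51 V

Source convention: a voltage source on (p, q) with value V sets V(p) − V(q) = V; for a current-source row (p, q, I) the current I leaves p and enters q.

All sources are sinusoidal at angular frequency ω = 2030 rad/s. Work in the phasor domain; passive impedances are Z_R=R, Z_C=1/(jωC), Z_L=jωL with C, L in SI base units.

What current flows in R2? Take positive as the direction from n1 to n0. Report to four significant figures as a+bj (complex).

MNA unknowns: 2 node voltages V₁..V_2 plus 1 source current (V1)
L1: Y=0.000-0.1866j on G[1,2]
C1: Y=0.000+0.003248j on G[2,1]
R1: Y=0.0001845+0.000j on G[2,0]
I1: z[0]−=0.642, z[2]+=0.642
I2: z[1]−=0.609, z[0]+=0.609
R2: Y=0.03322+0.000j on G[1,0]
R3: Y=0.001802+0.000j on G[0,2]
R4: Y=0.02545+0.000j on G[1,0]
V1: row V1−V2=9.51, i_V1 at 1,2
solve → V1=0.8555+0.000j, V2=-8.654+0.000j
aux → i_V1=-0.6592+1.744j

0.02842+0.000j A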